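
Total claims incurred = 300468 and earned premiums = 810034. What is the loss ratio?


Loss ratio = claims / premiums
= 300468 / 810034
= 0.3709


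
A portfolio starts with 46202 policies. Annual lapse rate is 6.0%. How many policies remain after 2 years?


remaining = initial * (1 - lapse)^years
= 46202 * (1 - 0.06)^2
= 46202 * 0.8836
= 40824.0872


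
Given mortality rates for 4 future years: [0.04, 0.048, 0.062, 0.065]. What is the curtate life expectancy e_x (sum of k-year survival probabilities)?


e_x = sum_{k=1}^{n} k_p_x
k_p_x values:
  1_p_x = 0.96
  2_p_x = 0.91392
  3_p_x = 0.857257
  4_p_x = 0.801535
e_x = 3.5327


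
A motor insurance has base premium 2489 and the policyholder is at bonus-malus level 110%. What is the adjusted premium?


adjusted = base * BM_level / 100
= 2489 * 110 / 100
= 2489 * 1.1
= 2737.9


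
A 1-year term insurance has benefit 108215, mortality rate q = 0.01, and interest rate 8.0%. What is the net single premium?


NSP = benefit * q * v
v = 1/(1+i) = 0.925926
NSP = 108215 * 0.01 * 0.925926
= 1001.9907


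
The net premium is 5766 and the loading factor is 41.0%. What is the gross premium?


Gross = net * (1 + loading)
= 5766 * (1 + 0.41)
= 5766 * 1.41
= 8130.06


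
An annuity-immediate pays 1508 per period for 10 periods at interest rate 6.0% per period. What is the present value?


PV = PMT * (1 - (1+i)^(-n)) / i
= 1508 * (1 - (1+0.06)^(-10)) / 0.06
= 1508 * (1 - 0.558395) / 0.06
= 1508 * 7.360087
= 11099.0113


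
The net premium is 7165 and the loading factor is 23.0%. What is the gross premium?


Gross = net * (1 + loading)
= 7165 * (1 + 0.23)
= 7165 * 1.23
= 8812.95


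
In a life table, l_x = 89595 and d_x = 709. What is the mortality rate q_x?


q_x = d_x / l_x
= 709 / 89595
= 0.0079


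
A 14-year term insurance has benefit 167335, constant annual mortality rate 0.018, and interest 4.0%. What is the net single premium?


NSP = benefit * sum_{k=0}^{n-1} k_p_x * q * v^(k+1)
With constant q=0.018, v=0.961538
Sum = 0.171369
NSP = 167335 * 0.171369
= 28676.0679


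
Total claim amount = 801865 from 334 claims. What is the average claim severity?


severity = total / number
= 801865 / 334
= 2400.7934


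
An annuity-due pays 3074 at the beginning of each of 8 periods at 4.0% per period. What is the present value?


PV_due = PMT * (1-(1+i)^(-n))/i * (1+i)
PV_immediate = 20696.4577
PV_due = 20696.4577 * 1.04
= 21524.3161


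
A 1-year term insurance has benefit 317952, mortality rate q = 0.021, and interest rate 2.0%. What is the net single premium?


NSP = benefit * q * v
v = 1/(1+i) = 0.980392
NSP = 317952 * 0.021 * 0.980392
= 6546.0706


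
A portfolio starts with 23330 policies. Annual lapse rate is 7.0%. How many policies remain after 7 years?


remaining = initial * (1 - lapse)^years
= 23330 * (1 - 0.07)^7
= 23330 * 0.601701
= 14037.6813


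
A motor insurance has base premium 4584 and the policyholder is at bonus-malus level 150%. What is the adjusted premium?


adjusted = base * BM_level / 100
= 4584 * 150 / 100
= 4584 * 1.5
= 6876.0


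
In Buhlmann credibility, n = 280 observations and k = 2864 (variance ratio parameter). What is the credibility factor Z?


Z = n / (n + k)
= 280 / (280 + 2864)
= 280 / 3144
= 0.0891


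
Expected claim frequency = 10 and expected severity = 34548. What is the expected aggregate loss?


E[S] = E[N] * E[X]
= 10 * 34548
= 345480


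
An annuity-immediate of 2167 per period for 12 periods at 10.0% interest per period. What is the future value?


FV = PMT * ((1+i)^n - 1) / i
= 2167 * ((1.1)^12 - 1) / 0.1
= 2167 * (3.138428 - 1) / 0.1
= 46339.7429


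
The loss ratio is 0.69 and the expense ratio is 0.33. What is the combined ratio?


Combined ratio = loss ratio + expense ratio
= 0.69 + 0.33
= 1.02


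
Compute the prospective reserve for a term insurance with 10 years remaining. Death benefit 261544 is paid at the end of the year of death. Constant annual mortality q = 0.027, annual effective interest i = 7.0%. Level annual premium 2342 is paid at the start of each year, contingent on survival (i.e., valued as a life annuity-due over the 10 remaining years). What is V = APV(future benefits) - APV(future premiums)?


v = 1/(1+i) = 0.934579
APV(future benefits) per unit = sum_{k=0}^{9} k_p_x * q * v^(k+1) = 0.170733
APV(future benefits) = 261544 * 0.170733 = 44654.2116
Life annuity-due factor ä_{x:10} = sum_{k=0}^{9} k_p_x * v^k = 6.766089
APV(future premiums) = 2342 * 6.766089 = 15846.1794
V = 44654.2116 - 15846.1794
= 28808.0322


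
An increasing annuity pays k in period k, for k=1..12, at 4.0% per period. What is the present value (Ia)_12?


(Ia)_n = sum_{k=1}^{n} k * v^k, v = 1/(1+i)
v = 0.961538
Sum computed term by term:
(Ia)_12 = 56.6328


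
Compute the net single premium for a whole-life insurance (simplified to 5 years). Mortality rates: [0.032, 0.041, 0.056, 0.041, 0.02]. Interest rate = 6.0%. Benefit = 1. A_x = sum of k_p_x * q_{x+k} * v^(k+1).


v = 0.943396
Year 0: k_p_x=1.0, q=0.032, term=0.030189
Year 1: k_p_x=0.968, q=0.041, term=0.035322
Year 2: k_p_x=0.928312, q=0.056, term=0.043648
Year 3: k_p_x=0.876327, q=0.041, term=0.028459
Year 4: k_p_x=0.840397, q=0.02, term=0.01256
A_x = 0.1502


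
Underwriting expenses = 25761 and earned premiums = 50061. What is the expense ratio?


Expense ratio = expenses / premiums
= 25761 / 50061
= 0.5146


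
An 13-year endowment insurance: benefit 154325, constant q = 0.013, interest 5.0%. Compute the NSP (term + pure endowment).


Term component = 17598.5708
Pure endowment = 13_p_x * v^13 * benefit = 0.843574 * 0.530321 * 154325 = 69039.6184
NSP = 86638.1892


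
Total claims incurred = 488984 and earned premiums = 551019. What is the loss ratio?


Loss ratio = claims / premiums
= 488984 / 551019
= 0.8874


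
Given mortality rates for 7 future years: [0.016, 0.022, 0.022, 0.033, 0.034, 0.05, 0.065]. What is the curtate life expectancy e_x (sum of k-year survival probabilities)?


e_x = sum_{k=1}^{n} k_p_x
k_p_x values:
  1_p_x = 0.984
  2_p_x = 0.962352
  3_p_x = 0.94118
  4_p_x = 0.910121
  5_p_x = 0.879177
  6_p_x = 0.835218
  7_p_x = 0.780929
e_x = 6.293


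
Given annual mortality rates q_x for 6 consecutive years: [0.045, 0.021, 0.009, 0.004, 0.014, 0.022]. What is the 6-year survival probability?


p_k = 1 - q_k for each year
Survival = product of (1 - q_k)
= 0.955 * 0.979 * 0.991 * 0.996 * 0.986 * 0.978
= 0.8899


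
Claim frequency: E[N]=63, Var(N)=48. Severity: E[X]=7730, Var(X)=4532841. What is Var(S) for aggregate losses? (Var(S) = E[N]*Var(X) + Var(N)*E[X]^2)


Var(S) = E[N]*Var(X) + Var(N)*E[X]^2
= 63*4532841 + 48*7730^2
= 285568983 + 2868139200
= 3.1537e+09


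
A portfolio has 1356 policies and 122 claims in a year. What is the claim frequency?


frequency = claims / policies
= 122 / 1356
= 0.09


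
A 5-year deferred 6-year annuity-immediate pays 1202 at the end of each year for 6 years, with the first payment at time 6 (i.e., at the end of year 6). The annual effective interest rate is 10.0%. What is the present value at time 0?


PV at time 5 of the 6-year annuity-immediate:
a_n = 1202 * (1-(1+0.1)^(-6))/0.1 = 5235.0234
Discount back 5 years to time 0:
PV = 5235.0234 * (1+0.1)^(-5)
= 5235.0234 * 0.620921
= 3250.5376


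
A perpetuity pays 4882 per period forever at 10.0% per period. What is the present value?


PV = PMT / i
= 4882 / 0.1
= 48820.0


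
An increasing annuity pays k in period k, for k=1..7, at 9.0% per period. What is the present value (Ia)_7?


(Ia)_n = sum_{k=1}^{n} k * v^k, v = 1/(1+i)
v = 0.917431
Sum computed term by term:
(Ia)_7 = 18.4075


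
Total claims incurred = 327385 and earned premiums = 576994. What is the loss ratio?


Loss ratio = claims / premiums
= 327385 / 576994
= 0.5674


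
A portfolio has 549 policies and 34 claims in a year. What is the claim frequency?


frequency = claims / policies
= 34 / 549
= 0.0619


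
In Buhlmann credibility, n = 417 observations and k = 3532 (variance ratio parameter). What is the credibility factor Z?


Z = n / (n + k)
= 417 / (417 + 3532)
= 417 / 3949
= 0.1056


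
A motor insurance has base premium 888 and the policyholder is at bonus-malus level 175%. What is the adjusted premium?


adjusted = base * BM_level / 100
= 888 * 175 / 100
= 888 * 1.75
= 1554.0


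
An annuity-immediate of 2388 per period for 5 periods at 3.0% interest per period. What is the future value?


FV = PMT * ((1+i)^n - 1) / i
= 2388 * ((1.03)^5 - 1) / 0.03
= 2388 * (1.159274 - 1) / 0.03
= 12678.2163


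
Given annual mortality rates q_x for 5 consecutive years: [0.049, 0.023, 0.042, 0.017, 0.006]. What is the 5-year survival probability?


p_k = 1 - q_k for each year
Survival = product of (1 - q_k)
= 0.951 * 0.977 * 0.958 * 0.983 * 0.994
= 0.8697


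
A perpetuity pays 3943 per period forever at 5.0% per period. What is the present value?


PV = PMT / i
= 3943 / 0.05
= 78860.0


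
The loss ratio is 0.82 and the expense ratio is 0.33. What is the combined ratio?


Combined ratio = loss ratio + expense ratio
= 0.82 + 0.33
= 1.15


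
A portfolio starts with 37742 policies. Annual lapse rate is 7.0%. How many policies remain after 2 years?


remaining = initial * (1 - lapse)^years
= 37742 * (1 - 0.07)^2
= 37742 * 0.8649
= 32643.0558


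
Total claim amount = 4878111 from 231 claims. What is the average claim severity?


severity = total / number
= 4878111 / 231
= 21117.3636


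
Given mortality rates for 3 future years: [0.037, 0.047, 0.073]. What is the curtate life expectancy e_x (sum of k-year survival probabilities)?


e_x = sum_{k=1}^{n} k_p_x
k_p_x values:
  1_p_x = 0.963
  2_p_x = 0.917739
  3_p_x = 0.850744
e_x = 2.7315


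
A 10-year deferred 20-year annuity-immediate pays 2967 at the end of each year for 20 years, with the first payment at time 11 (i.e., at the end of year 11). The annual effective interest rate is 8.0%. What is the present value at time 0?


PV at time 10 of the 20-year annuity-immediate:
a_n = 2967 * (1-(1+0.08)^(-20))/0.08 = 29130.4434
Discount back 10 years to time 0:
PV = 29130.4434 * (1+0.08)^(-10)
= 29130.4434 * 0.463193
= 13493.0317


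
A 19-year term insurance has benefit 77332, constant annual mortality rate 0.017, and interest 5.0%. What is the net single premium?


NSP = benefit * sum_{k=0}^{n-1} k_p_x * q * v^(k+1)
With constant q=0.017, v=0.952381
Sum = 0.181239
NSP = 77332 * 0.181239
= 14015.5468


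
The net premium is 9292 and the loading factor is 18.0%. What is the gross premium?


Gross = net * (1 + loading)
= 9292 * (1 + 0.18)
= 9292 * 1.18
= 10964.56


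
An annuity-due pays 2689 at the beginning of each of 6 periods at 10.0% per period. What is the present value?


PV_due = PMT * (1-(1+i)^(-n))/i * (1+i)
PV_immediate = 11711.296
PV_due = 11711.296 * 1.1
= 12882.4256


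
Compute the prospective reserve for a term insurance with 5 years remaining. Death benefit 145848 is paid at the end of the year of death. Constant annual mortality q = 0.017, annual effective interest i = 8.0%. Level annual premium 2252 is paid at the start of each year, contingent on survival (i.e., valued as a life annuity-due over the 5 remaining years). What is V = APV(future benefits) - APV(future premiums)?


v = 1/(1+i) = 0.925926
APV(future benefits) per unit = sum_{k=0}^{4} k_p_x * q * v^(k+1) = 0.06578
APV(future benefits) = 145848 * 0.06578 = 9593.8738
Life annuity-due factor ä_{x:5} = sum_{k=0}^{4} k_p_x * v^k = 4.178961
APV(future premiums) = 2252 * 4.178961 = 9411.021
V = 9593.8738 - 9411.021
= 182.8528


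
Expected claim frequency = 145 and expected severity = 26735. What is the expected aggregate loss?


E[S] = E[N] * E[X]
= 145 * 26735
= 3.8766e+06


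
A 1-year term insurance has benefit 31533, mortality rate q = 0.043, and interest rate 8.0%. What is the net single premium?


NSP = benefit * q * v
v = 1/(1+i) = 0.925926
NSP = 31533 * 0.043 * 0.925926
= 1255.4806


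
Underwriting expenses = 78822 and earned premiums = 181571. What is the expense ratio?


Expense ratio = expenses / premiums
= 78822 / 181571
= 0.4341


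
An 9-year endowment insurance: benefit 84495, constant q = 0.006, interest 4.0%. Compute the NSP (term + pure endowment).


Term component = 3686.058
Pure endowment = 9_p_x * v^9 * benefit = 0.947278 * 0.702587 * 84495 = 56235.2223
NSP = 59921.2803


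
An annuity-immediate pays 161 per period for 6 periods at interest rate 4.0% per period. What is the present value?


PV = PMT * (1 - (1+i)^(-n)) / i
= 161 * (1 - (1+0.04)^(-6)) / 0.04
= 161 * (1 - 0.790315) / 0.04
= 161 * 5.242137
= 843.984


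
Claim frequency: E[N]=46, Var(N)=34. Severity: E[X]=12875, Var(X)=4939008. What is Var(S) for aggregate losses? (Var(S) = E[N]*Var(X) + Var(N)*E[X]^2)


Var(S) = E[N]*Var(X) + Var(N)*E[X]^2
= 46*4939008 + 34*12875^2
= 227194368 + 5636031250
= 5.8632e+09


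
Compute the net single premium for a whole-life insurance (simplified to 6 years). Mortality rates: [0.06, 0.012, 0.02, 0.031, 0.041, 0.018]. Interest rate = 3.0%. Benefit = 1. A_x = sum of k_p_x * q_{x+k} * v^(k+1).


v = 0.970874
Year 0: k_p_x=1.0, q=0.06, term=0.058252
Year 1: k_p_x=0.94, q=0.012, term=0.010632
Year 2: k_p_x=0.92872, q=0.02, term=0.016998
Year 3: k_p_x=0.910146, q=0.031, term=0.025068
Year 4: k_p_x=0.881931, q=0.041, term=0.031191
Year 5: k_p_x=0.845772, q=0.018, term=0.01275
A_x = 0.1549


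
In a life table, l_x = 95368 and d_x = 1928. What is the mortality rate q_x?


q_x = d_x / l_x
= 1928 / 95368
= 0.0202


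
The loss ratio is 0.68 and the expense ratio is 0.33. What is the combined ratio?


Combined ratio = loss ratio + expense ratio
= 0.68 + 0.33
= 1.01


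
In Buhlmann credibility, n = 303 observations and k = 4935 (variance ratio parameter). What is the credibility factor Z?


Z = n / (n + k)
= 303 / (303 + 4935)
= 303 / 5238
= 0.0578


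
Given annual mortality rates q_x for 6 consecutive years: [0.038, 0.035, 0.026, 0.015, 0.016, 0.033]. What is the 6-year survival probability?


p_k = 1 - q_k for each year
Survival = product of (1 - q_k)
= 0.962 * 0.965 * 0.974 * 0.985 * 0.984 * 0.967
= 0.8475


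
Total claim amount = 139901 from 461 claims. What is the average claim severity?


severity = total / number
= 139901 / 461
= 303.4729


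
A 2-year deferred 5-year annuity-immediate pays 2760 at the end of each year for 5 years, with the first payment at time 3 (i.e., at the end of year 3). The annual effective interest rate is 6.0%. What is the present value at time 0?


PV at time 2 of the 5-year annuity-immediate:
a_n = 2760 * (1-(1+0.06)^(-5))/0.06 = 11626.124
Discount back 2 years to time 0:
PV = 11626.124 * (1+0.06)^(-2)
= 11626.124 * 0.889996
= 10347.209


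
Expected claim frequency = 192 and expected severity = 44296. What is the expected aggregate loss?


E[S] = E[N] * E[X]
= 192 * 44296
= 8.5048e+06


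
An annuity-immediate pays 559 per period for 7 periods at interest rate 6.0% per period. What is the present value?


PV = PMT * (1 - (1+i)^(-n)) / i
= 559 * (1 - (1+0.06)^(-7)) / 0.06
= 559 * (1 - 0.665057) / 0.06
= 559 * 5.582381
= 3120.5512


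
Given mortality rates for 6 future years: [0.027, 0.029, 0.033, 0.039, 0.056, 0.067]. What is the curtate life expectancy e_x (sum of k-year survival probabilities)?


e_x = sum_{k=1}^{n} k_p_x
k_p_x values:
  1_p_x = 0.973
  2_p_x = 0.944783
  3_p_x = 0.913605
  4_p_x = 0.877975
  5_p_x = 0.828808
  6_p_x = 0.773278
e_x = 5.3114


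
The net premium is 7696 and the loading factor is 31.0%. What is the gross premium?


Gross = net * (1 + loading)
= 7696 * (1 + 0.31)
= 7696 * 1.31
= 10081.76


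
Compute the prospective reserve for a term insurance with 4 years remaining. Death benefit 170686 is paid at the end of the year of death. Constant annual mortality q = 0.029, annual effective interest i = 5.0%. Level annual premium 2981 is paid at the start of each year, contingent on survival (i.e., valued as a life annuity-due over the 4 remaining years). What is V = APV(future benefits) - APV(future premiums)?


v = 1/(1+i) = 0.952381
APV(future benefits) per unit = sum_{k=0}^{3} k_p_x * q * v^(k+1) = 0.098622
APV(future benefits) = 170686 * 0.098622 = 16833.3572
Life annuity-due factor ä_{x:4} = sum_{k=0}^{3} k_p_x * v^k = 3.570789
APV(future premiums) = 2981 * 3.570789 = 10644.5208
V = 16833.3572 - 10644.5208
= 6188.8364


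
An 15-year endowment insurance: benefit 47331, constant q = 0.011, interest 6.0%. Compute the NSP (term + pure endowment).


Term component = 4740.9634
Pure endowment = 15_p_x * v^15 * benefit = 0.847119 * 0.417265 * 47331 = 16730.2363
NSP = 21471.1997


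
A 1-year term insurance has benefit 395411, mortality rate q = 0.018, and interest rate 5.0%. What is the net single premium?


NSP = benefit * q * v
v = 1/(1+i) = 0.952381
NSP = 395411 * 0.018 * 0.952381
= 6778.4743


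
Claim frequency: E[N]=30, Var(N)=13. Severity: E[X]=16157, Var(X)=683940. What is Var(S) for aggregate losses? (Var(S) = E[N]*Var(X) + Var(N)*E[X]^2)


Var(S) = E[N]*Var(X) + Var(N)*E[X]^2
= 30*683940 + 13*16157^2
= 20518200 + 3393632437
= 3.4142e+09


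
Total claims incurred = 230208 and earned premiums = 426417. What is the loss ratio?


Loss ratio = claims / premiums
= 230208 / 426417
= 0.5399


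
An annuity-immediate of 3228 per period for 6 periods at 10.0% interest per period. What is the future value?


FV = PMT * ((1+i)^n - 1) / i
= 3228 * ((1.1)^6 - 1) / 0.1
= 3228 * (1.771561 - 1) / 0.1
= 24905.9891


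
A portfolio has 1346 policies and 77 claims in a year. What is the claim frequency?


frequency = claims / policies
= 77 / 1346
= 0.0572


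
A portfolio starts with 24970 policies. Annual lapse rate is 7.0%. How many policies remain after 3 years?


remaining = initial * (1 - lapse)^years
= 24970 * (1 - 0.07)^3
= 24970 * 0.804357
= 20084.7943


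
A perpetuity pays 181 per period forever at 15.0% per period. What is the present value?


PV = PMT / i
= 181 / 0.15
= 1206.6667


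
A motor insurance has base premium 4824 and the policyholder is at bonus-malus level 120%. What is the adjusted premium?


adjusted = base * BM_level / 100
= 4824 * 120 / 100
= 4824 * 1.2
= 5788.8


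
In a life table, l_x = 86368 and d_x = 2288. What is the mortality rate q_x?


q_x = d_x / l_x
= 2288 / 86368
= 0.0265


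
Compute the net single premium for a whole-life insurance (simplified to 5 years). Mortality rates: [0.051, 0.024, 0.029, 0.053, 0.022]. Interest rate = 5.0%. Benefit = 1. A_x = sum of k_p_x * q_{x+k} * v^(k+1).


v = 0.952381
Year 0: k_p_x=1.0, q=0.051, term=0.048571
Year 1: k_p_x=0.949, q=0.024, term=0.020659
Year 2: k_p_x=0.926224, q=0.029, term=0.023203
Year 3: k_p_x=0.899364, q=0.053, term=0.039215
Year 4: k_p_x=0.851697, q=0.022, term=0.014681
A_x = 0.1463


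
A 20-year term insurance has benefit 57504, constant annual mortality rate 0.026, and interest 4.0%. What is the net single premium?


NSP = benefit * sum_{k=0}^{n-1} k_p_x * q * v^(k+1)
With constant q=0.026, v=0.961538
Sum = 0.287784
NSP = 57504 * 0.287784
= 16548.7354


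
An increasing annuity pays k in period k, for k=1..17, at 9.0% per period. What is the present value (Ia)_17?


(Ia)_n = sum_{k=1}^{n} k * v^k, v = 1/(1+i)
v = 0.917431
Sum computed term by term:
(Ia)_17 = 59.8257


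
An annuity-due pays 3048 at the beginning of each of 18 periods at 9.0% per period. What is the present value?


PV_due = PMT * (1-(1+i)^(-n))/i * (1+i)
PV_immediate = 26687.1453
PV_due = 26687.1453 * 1.09
= 29088.9884


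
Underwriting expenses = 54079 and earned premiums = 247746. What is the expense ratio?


Expense ratio = expenses / premiums
= 54079 / 247746
= 0.2183


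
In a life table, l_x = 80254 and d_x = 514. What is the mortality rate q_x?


q_x = d_x / l_x
= 514 / 80254
= 0.0064


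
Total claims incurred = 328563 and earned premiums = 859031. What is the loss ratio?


Loss ratio = claims / premiums
= 328563 / 859031
= 0.3825


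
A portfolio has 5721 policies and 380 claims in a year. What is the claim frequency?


frequency = claims / policies
= 380 / 5721
= 0.0664


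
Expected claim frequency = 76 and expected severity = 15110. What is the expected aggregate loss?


E[S] = E[N] * E[X]
= 76 * 15110
= 1.1484e+06


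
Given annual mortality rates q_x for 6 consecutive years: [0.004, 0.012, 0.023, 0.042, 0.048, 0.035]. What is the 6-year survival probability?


p_k = 1 - q_k for each year
Survival = product of (1 - q_k)
= 0.996 * 0.988 * 0.977 * 0.958 * 0.952 * 0.965
= 0.8461


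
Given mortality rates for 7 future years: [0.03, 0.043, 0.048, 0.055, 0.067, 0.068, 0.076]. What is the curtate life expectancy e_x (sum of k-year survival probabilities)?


e_x = sum_{k=1}^{n} k_p_x
k_p_x values:
  1_p_x = 0.97
  2_p_x = 0.92829
  3_p_x = 0.883732
  4_p_x = 0.835127
  5_p_x = 0.779173
  6_p_x = 0.72619
  7_p_x = 0.670999
e_x = 5.7935


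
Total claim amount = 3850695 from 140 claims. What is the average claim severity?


severity = total / number
= 3850695 / 140
= 27504.9643


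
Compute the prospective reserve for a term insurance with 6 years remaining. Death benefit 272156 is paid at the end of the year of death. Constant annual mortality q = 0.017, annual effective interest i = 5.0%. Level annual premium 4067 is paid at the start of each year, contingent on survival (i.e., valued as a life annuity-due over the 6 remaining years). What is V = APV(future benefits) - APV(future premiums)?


v = 1/(1+i) = 0.952381
APV(future benefits) per unit = sum_{k=0}^{5} k_p_x * q * v^(k+1) = 0.082903
APV(future benefits) = 272156 * 0.082903 = 22562.6022
Life annuity-due factor ä_{x:6} = sum_{k=0}^{5} k_p_x * v^k = 5.120492
APV(future premiums) = 4067 * 5.120492 = 20825.039
V = 22562.6022 - 20825.039
= 1737.5632


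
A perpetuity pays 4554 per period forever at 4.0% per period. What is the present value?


PV = PMT / i
= 4554 / 0.04
= 113850.0


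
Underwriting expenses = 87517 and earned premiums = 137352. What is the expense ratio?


Expense ratio = expenses / premiums
= 87517 / 137352
= 0.6372


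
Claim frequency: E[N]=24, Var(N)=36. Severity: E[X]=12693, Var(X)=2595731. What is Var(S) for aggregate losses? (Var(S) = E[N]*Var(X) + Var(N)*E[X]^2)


Var(S) = E[N]*Var(X) + Var(N)*E[X]^2
= 24*2595731 + 36*12693^2
= 62297544 + 5800040964
= 5.8623e+09


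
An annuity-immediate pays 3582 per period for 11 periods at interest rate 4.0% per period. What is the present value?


PV = PMT * (1 - (1+i)^(-n)) / i
= 3582 * (1 - (1+0.04)^(-11)) / 0.04
= 3582 * (1 - 0.649581) / 0.04
= 3582 * 8.760477
= 31380.0276


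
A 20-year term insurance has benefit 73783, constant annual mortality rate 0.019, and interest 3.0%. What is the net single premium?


NSP = benefit * sum_{k=0}^{n-1} k_p_x * q * v^(k+1)
With constant q=0.019, v=0.970874
Sum = 0.241472
NSP = 73783 * 0.241472
= 17816.5531


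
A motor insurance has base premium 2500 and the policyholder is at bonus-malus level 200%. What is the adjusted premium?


adjusted = base * BM_level / 100
= 2500 * 200 / 100
= 2500 * 2.0
= 5000.0


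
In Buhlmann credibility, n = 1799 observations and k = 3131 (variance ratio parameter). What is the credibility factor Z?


Z = n / (n + k)
= 1799 / (1799 + 3131)
= 1799 / 4930
= 0.3649


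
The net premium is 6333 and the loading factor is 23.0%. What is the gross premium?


Gross = net * (1 + loading)
= 6333 * (1 + 0.23)
= 6333 * 1.23
= 7789.59


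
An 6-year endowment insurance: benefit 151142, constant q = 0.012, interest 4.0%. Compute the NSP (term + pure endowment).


Term component = 9239.7096
Pure endowment = 6_p_x * v^6 * benefit = 0.930126 * 0.790315 * 151142 = 111103.2585
NSP = 120342.9681


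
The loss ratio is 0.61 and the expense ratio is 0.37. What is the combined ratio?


Combined ratio = loss ratio + expense ratio
= 0.61 + 0.37
= 0.98


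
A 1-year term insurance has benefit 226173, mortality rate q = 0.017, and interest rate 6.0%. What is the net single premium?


NSP = benefit * q * v
v = 1/(1+i) = 0.943396
NSP = 226173 * 0.017 * 0.943396
= 3627.3028


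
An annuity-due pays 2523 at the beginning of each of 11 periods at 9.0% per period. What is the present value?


PV_due = PMT * (1-(1+i)^(-n))/i * (1+i)
PV_immediate = 17169.4958
PV_due = 17169.4958 * 1.09
= 18714.7504


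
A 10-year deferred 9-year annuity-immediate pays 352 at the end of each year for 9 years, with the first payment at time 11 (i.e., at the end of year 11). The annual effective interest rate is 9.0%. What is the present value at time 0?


PV at time 10 of the 9-year annuity-immediate:
a_n = 352 * (1-(1+0.09)^(-9))/0.09 = 2110.3269
Discount back 10 years to time 0:
PV = 2110.3269 * (1+0.09)^(-10)
= 2110.3269 * 0.422411
= 891.4249


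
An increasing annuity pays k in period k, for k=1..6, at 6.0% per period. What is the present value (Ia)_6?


(Ia)_n = sum_{k=1}^{n} k * v^k, v = 1/(1+i)
v = 0.943396
Sum computed term by term:
(Ia)_6 = 16.3767


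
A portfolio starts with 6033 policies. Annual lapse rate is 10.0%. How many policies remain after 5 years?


remaining = initial * (1 - lapse)^years
= 6033 * (1 - 0.1)^5
= 6033 * 0.59049
= 3562.4262


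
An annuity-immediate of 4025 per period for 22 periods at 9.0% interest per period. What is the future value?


FV = PMT * ((1+i)^n - 1) / i
= 4025 * ((1.09)^22 - 1) / 0.09
= 4025 * (6.6586 - 1) / 0.09
= 253065.186


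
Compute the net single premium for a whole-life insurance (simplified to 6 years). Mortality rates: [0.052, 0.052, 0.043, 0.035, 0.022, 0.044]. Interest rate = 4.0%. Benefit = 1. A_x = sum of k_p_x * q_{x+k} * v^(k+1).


v = 0.961538
Year 0: k_p_x=1.0, q=0.052, term=0.05
Year 1: k_p_x=0.948, q=0.052, term=0.045577
Year 2: k_p_x=0.898704, q=0.043, term=0.034355
Year 3: k_p_x=0.86006, q=0.035, term=0.025731
Year 4: k_p_x=0.829958, q=0.022, term=0.015008
Year 5: k_p_x=0.811699, q=0.044, term=0.028226
A_x = 0.1989


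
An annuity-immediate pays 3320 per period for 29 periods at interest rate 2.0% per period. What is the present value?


PV = PMT * (1 - (1+i)^(-n)) / i
= 3320 * (1 - (1+0.02)^(-29)) / 0.02
= 3320 * (1 - 0.563112) / 0.02
= 3320 * 21.844385
= 72523.3571


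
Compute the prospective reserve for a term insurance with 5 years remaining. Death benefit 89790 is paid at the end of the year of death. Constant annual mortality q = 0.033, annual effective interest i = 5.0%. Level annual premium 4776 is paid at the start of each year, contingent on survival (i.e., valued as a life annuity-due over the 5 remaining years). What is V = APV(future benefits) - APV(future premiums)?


v = 1/(1+i) = 0.952381
APV(future benefits) per unit = sum_{k=0}^{4} k_p_x * q * v^(k+1) = 0.134187
APV(future benefits) = 89790 * 0.134187 = 12048.6284
Life annuity-due factor ä_{x:5} = sum_{k=0}^{4} k_p_x * v^k = 4.269578
APV(future premiums) = 4776 * 4.269578 = 20391.5067
V = 12048.6284 - 20391.5067
= -8342.8783


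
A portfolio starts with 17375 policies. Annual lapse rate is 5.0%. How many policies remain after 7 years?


remaining = initial * (1 - lapse)^years
= 17375 * (1 - 0.05)^7
= 17375 * 0.698337
= 12133.6105


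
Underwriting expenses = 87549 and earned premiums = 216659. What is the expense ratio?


Expense ratio = expenses / premiums
= 87549 / 216659
= 0.4041


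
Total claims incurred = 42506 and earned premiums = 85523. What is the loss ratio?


Loss ratio = claims / premiums
= 42506 / 85523
= 0.497


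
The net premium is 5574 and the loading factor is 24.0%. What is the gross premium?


Gross = net * (1 + loading)
= 5574 * (1 + 0.24)
= 5574 * 1.24
= 6911.76


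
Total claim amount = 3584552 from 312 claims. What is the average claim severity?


severity = total / number
= 3584552 / 312
= 11488.9487


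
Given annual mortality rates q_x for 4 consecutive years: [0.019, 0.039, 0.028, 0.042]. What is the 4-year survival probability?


p_k = 1 - q_k for each year
Survival = product of (1 - q_k)
= 0.981 * 0.961 * 0.972 * 0.958
= 0.8779


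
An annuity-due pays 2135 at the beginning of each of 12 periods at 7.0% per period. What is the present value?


PV_due = PMT * (1-(1+i)^(-n))/i * (1+i)
PV_immediate = 16957.6352
PV_due = 16957.6352 * 1.07
= 18144.6697


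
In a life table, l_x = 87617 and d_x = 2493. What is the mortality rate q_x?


q_x = d_x / l_x
= 2493 / 87617
= 0.0285


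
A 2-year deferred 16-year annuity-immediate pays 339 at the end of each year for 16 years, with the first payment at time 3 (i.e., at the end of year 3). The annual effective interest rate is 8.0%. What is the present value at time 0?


PV at time 2 of the 16-year annuity-immediate:
a_n = 339 * (1-(1+0.08)^(-16))/0.08 = 3000.6141
Discount back 2 years to time 0:
PV = 3000.6141 * (1+0.08)^(-2)
= 3000.6141 * 0.857339
= 2572.543


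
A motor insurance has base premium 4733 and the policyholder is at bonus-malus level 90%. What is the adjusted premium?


adjusted = base * BM_level / 100
= 4733 * 90 / 100
= 4733 * 0.9
= 4259.7


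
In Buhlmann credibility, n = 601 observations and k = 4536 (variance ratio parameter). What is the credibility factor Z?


Z = n / (n + k)
= 601 / (601 + 4536)
= 601 / 5137
= 0.117


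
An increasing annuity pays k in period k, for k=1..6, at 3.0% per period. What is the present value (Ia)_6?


(Ia)_n = sum_{k=1}^{n} k * v^k, v = 1/(1+i)
v = 0.970874
Sum computed term by term:
(Ia)_6 = 18.4934


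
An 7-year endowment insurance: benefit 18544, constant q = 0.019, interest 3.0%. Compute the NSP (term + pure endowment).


Term component = 2078.618
Pure endowment = 7_p_x * v^7 * benefit = 0.874345 * 0.813092 * 18544 = 13183.3535
NSP = 15261.9715


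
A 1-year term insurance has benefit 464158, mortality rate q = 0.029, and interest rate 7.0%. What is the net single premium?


NSP = benefit * q * v
v = 1/(1+i) = 0.934579
NSP = 464158 * 0.029 * 0.934579
= 12579.9832


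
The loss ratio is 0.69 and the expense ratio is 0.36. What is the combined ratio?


Combined ratio = loss ratio + expense ratio
= 0.69 + 0.36
= 1.05


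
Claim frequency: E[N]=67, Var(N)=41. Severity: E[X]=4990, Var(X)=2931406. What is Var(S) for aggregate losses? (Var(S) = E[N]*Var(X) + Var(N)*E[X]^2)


Var(S) = E[N]*Var(X) + Var(N)*E[X]^2
= 67*2931406 + 41*4990^2
= 196404202 + 1020904100
= 1.2173e+09


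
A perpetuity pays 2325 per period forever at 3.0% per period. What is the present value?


PV = PMT / i
= 2325 / 0.03
= 77500.0


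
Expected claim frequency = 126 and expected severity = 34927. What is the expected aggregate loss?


E[S] = E[N] * E[X]
= 126 * 34927
= 4.4008e+06


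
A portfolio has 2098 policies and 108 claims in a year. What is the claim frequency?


frequency = claims / policies
= 108 / 2098
= 0.0515


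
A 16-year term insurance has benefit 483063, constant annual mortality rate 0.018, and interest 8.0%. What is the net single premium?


NSP = benefit * sum_{k=0}^{n-1} k_p_x * q * v^(k+1)
With constant q=0.018, v=0.925926
Sum = 0.143582
NSP = 483063 * 0.143582
= 69359.2332


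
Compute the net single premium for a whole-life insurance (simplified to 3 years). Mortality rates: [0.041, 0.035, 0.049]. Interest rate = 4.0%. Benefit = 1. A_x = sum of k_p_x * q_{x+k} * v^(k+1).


v = 0.961538
Year 0: k_p_x=1.0, q=0.041, term=0.039423
Year 1: k_p_x=0.959, q=0.035, term=0.031033
Year 2: k_p_x=0.925435, q=0.049, term=0.040313
A_x = 0.1108


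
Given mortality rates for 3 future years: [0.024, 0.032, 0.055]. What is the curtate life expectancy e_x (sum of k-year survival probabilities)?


e_x = sum_{k=1}^{n} k_p_x
k_p_x values:
  1_p_x = 0.976
  2_p_x = 0.944768
  3_p_x = 0.892806
e_x = 2.8136


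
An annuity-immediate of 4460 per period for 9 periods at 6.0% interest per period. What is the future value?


FV = PMT * ((1+i)^n - 1) / i
= 4460 * ((1.06)^9 - 1) / 0.06
= 4460 * (1.689479 - 1) / 0.06
= 51251.2693


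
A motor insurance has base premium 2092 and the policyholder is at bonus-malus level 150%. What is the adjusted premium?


adjusted = base * BM_level / 100
= 2092 * 150 / 100
= 2092 * 1.5
= 3138.0


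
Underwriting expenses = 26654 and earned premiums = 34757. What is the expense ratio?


Expense ratio = expenses / premiums
= 26654 / 34757
= 0.7669


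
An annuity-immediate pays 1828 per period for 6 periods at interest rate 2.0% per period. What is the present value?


PV = PMT * (1 - (1+i)^(-n)) / i
= 1828 * (1 - (1+0.02)^(-6)) / 0.02
= 1828 * (1 - 0.887971) / 0.02
= 1828 * 5.601431
= 10239.4157


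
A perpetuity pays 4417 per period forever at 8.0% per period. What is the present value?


PV = PMT / i
= 4417 / 0.08
= 55212.5


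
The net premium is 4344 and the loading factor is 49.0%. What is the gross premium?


Gross = net * (1 + loading)
= 4344 * (1 + 0.49)
= 4344 * 1.49
= 6472.56


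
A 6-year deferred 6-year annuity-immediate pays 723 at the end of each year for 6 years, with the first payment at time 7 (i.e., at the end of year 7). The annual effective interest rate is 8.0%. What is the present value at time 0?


PV at time 6 of the 6-year annuity-immediate:
a_n = 723 * (1-(1+0.08)^(-6))/0.08 = 3342.342
Discount back 6 years to time 0:
PV = 3342.342 * (1+0.08)^(-6)
= 3342.342 * 0.63017
= 2106.2424


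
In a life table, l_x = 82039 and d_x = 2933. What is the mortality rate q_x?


q_x = d_x / l_x
= 2933 / 82039
= 0.0358


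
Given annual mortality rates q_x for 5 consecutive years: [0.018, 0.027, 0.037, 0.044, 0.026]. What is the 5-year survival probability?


p_k = 1 - q_k for each year
Survival = product of (1 - q_k)
= 0.982 * 0.973 * 0.963 * 0.956 * 0.974
= 0.8568


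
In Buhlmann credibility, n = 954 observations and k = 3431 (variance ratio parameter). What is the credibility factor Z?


Z = n / (n + k)
= 954 / (954 + 3431)
= 954 / 4385
= 0.2176


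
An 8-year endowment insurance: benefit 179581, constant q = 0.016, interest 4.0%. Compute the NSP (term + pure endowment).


Term component = 18356.5054
Pure endowment = 8_p_x * v^8 * benefit = 0.878943 * 0.73069 * 179581 = 115333.231
NSP = 133689.7364


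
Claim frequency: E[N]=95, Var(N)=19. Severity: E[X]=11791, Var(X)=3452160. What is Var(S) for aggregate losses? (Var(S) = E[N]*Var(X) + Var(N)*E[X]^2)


Var(S) = E[N]*Var(X) + Var(N)*E[X]^2
= 95*3452160 + 19*11791^2
= 327955200 + 2641525939
= 2.9695e+09


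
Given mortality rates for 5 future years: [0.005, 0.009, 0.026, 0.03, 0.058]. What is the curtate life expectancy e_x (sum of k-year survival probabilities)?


e_x = sum_{k=1}^{n} k_p_x
k_p_x values:
  1_p_x = 0.995
  2_p_x = 0.986045
  3_p_x = 0.960408
  4_p_x = 0.931596
  5_p_x = 0.877563
e_x = 4.7506


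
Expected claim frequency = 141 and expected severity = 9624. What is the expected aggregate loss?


E[S] = E[N] * E[X]
= 141 * 9624
= 1.3570e+06


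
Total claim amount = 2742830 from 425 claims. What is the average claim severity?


severity = total / number
= 2742830 / 425
= 6453.7176


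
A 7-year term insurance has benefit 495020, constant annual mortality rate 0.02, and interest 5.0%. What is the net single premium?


NSP = benefit * sum_{k=0}^{n-1} k_p_x * q * v^(k+1)
With constant q=0.02, v=0.952381
Sum = 0.10944
NSP = 495020 * 0.10944
= 54174.9027


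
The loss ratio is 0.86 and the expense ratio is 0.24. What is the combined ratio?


Combined ratio = loss ratio + expense ratio
= 0.86 + 0.24
= 1.1


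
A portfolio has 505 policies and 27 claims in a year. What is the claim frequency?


frequency = claims / policies
= 27 / 505
= 0.0535


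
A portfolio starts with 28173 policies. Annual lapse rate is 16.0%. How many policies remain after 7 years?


remaining = initial * (1 - lapse)^years
= 28173 * (1 - 0.16)^7
= 28173 * 0.29509
= 8313.5803


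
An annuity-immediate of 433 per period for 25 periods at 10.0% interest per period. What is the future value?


FV = PMT * ((1+i)^n - 1) / i
= 433 * ((1.1)^25 - 1) / 0.1
= 433 * (10.834706 - 1) / 0.1
= 42584.2767


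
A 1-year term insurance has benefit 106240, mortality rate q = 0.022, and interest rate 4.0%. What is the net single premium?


NSP = benefit * q * v
v = 1/(1+i) = 0.961538
NSP = 106240 * 0.022 * 0.961538
= 2247.3846


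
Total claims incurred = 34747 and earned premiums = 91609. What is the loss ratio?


Loss ratio = claims / premiums
= 34747 / 91609
= 0.3793


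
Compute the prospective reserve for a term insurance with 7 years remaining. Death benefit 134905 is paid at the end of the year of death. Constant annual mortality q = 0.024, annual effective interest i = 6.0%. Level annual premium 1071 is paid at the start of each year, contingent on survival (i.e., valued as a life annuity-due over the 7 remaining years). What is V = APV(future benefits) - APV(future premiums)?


v = 1/(1+i) = 0.943396
APV(future benefits) per unit = sum_{k=0}^{6} k_p_x * q * v^(k+1) = 0.125412
APV(future benefits) = 134905 * 0.125412 = 16918.7105
Life annuity-due factor ä_{x:7} = sum_{k=0}^{6} k_p_x * v^k = 5.539032
APV(future premiums) = 1071 * 5.539032 = 5932.3027
V = 16918.7105 - 5932.3027
= 10986.4077


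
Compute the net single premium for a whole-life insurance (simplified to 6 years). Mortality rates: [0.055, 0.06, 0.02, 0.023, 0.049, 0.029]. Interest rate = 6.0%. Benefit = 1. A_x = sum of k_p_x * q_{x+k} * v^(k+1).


v = 0.943396
Year 0: k_p_x=1.0, q=0.055, term=0.051887
Year 1: k_p_x=0.945, q=0.06, term=0.050463
Year 2: k_p_x=0.8883, q=0.02, term=0.014917
Year 3: k_p_x=0.870534, q=0.023, term=0.01586
Year 4: k_p_x=0.850512, q=0.049, term=0.031142
Year 5: k_p_x=0.808837, q=0.029, term=0.016536
A_x = 0.1808


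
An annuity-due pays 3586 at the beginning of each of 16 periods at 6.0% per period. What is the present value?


PV_due = PMT * (1-(1+i)^(-n))/i * (1+i)
PV_immediate = 36239.7404
PV_due = 36239.7404 * 1.06
= 38414.1249


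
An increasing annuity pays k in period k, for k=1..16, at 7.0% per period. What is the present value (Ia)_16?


(Ia)_n = sum_{k=1}^{n} k * v^k, v = 1/(1+i)
v = 0.934579
Sum computed term by term:
(Ia)_16 = 66.9737


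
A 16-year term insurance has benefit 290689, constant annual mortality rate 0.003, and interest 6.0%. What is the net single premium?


NSP = benefit * sum_{k=0}^{n-1} k_p_x * q * v^(k+1)
With constant q=0.003, v=0.943396
Sum = 0.029754
NSP = 290689 * 0.029754
= 8649.0981


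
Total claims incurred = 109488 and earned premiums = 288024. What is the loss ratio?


Loss ratio = claims / premiums
= 109488 / 288024
= 0.3801


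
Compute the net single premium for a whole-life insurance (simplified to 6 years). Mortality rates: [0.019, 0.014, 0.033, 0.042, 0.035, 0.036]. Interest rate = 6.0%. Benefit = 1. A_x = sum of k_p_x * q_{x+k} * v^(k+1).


v = 0.943396
Year 0: k_p_x=1.0, q=0.019, term=0.017925
Year 1: k_p_x=0.981, q=0.014, term=0.012223
Year 2: k_p_x=0.967266, q=0.033, term=0.0268
Year 3: k_p_x=0.935346, q=0.042, term=0.031117
Year 4: k_p_x=0.896062, q=0.035, term=0.023436
Year 5: k_p_x=0.8647, q=0.036, term=0.021945
A_x = 0.1334


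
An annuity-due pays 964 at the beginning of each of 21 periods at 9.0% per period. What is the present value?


PV_due = PMT * (1-(1+i)^(-n))/i * (1+i)
PV_immediate = 8957.723
PV_due = 8957.723 * 1.09
= 9763.918


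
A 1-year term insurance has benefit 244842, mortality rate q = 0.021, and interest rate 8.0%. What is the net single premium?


NSP = benefit * q * v
v = 1/(1+i) = 0.925926
NSP = 244842 * 0.021 * 0.925926
= 4760.8167
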